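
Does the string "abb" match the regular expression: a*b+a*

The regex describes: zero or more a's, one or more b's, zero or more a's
Yes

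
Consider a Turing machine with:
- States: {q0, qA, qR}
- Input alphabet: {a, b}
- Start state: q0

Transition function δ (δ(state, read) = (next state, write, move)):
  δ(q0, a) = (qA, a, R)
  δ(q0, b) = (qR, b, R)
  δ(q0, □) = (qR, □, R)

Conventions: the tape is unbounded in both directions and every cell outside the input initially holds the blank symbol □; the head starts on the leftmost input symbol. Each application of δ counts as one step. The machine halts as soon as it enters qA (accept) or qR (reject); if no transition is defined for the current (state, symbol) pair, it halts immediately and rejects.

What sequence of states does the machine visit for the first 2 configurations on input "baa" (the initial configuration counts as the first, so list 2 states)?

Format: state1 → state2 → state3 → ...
Step 0: [q0]baa (head at position 0)
Step 1: δ(q0, b) = (qR, b, R)  ⊢  b[qR]aa (head at position 1)
Reading off the states of these 2 configurations: q0 → qR

Final answer: q0 → qR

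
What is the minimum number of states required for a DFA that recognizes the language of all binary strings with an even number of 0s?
Language: binary strings with an even number of 0s
Lower bound (Myhill–Nerode): the prefixes ε, 0 are pairwise distinguishable:
  ε vs 0: suffix ε distinguishes them (ε has zero 0s (accepted), 0 has one 0 (rejected))
So any DFA needs at least 2 states.
Upper bound: a DFA with 2 states exists (one state per class above).
Minimum states: 2

Final answer: 2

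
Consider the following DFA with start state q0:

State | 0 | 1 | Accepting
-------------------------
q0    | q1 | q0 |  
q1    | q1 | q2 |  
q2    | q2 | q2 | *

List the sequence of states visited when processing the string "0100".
q0 → q1 → q2 → q2 → q2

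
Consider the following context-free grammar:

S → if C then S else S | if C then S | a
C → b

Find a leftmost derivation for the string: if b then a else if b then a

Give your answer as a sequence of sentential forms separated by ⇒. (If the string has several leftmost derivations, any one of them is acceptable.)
Start with S.
Step 1: the leftmost non-terminal is S; apply S → if C then S else S:  if C then S else S
Step 2: the leftmost non-terminal is C; apply C → b:  if b then S else S
Step 3: the leftmost non-terminal is S; apply S → a:  if b then a else S
Step 4: the leftmost non-terminal is S; apply S → if C then S:  if b then a else if C then S
Step 5: the leftmost non-terminal is C; apply C → b:  if b then a else if b then S
Step 6: the leftmost non-terminal is S; apply S → a:  if b then a else if b then a

Final answer: S ⇒ if C then S else S ⇒ if b then S else S ⇒ if b then a else S ⇒ if b then a else if C then S ⇒ if b then a else if b then S ⇒ if b then a else if b then a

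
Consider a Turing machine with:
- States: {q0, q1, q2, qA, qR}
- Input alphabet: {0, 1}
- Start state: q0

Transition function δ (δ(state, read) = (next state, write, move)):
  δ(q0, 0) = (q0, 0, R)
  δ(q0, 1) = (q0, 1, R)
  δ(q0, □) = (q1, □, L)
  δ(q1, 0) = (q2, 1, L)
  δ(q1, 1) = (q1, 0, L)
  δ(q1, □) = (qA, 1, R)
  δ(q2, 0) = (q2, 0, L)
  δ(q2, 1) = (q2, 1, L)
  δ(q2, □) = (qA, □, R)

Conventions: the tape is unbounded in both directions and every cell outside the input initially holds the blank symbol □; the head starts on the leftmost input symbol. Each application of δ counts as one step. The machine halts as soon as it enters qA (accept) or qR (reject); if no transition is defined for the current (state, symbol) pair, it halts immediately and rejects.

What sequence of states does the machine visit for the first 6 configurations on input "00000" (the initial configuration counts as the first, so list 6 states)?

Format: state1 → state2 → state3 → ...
Step 0: [q0]00000 (head at position 0)
Step 1: δ(q0, 0) = (q0, 0, R)  ⊢  0[q0]0000 (head at position 1)
Step 2: δ(q0, 0) = (q0, 0, R)  ⊢  00[q0]000 (head at position 2)
Step 3: δ(q0, 0) = (q0, 0, R)  ⊢  000[q0]00 (head at position 3)
Step 4: δ(q0, 0) = (q0, 0, R)  ⊢  0000[q0]0 (head at position 4)
Step 5: δ(q0, 0) = (q0, 0, R)  ⊢  00000[q0]□ (head at position 5)
Reading off the states of these 6 configurations: q0 → q0 → q0 → q0 → q0 → q0

Final answer: q0 → q0 → q0 → q0 → q0 → q0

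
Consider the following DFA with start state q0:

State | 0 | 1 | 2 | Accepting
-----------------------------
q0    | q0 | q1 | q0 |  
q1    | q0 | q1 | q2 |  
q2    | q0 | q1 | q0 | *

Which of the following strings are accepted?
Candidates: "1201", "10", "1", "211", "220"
"1201": q0 → q1 → q2 → q0 → q1; q1 is not accepting → rejected
"10": q0 → q1 → q0; q0 is not accepting → rejected
"1": q0 → q1; q1 is not accepting → rejected
"211": q0 → q0 → q1 → q1; q1 is not accepting → rejected
"220": q0 → q0 → q0 → q0; q0 is not accepting → rejected

Final answer: None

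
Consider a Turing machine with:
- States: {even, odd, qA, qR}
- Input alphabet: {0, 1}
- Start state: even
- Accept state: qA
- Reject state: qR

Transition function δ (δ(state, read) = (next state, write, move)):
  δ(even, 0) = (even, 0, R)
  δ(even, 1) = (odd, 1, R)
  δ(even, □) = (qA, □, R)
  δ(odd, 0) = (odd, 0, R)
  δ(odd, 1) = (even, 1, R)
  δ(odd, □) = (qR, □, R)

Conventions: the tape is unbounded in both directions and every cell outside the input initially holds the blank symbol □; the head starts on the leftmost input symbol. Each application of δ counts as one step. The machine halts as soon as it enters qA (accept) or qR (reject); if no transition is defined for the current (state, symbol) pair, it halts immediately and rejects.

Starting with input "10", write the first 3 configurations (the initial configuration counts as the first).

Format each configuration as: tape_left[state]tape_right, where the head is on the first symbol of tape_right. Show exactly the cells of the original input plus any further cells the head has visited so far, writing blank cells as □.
Step 0: [even]10 (head at position 0)
Step 1: δ(even, 1) = (odd, 1, R)  ⊢  1[odd]0 (head at position 1)
Step 2: δ(odd, 0) = (odd, 0, R)  ⊢  10[odd]□ (head at position 2)

Final answer: [even]10 ⊢ 1[odd]0 ⊢ 10[odd]□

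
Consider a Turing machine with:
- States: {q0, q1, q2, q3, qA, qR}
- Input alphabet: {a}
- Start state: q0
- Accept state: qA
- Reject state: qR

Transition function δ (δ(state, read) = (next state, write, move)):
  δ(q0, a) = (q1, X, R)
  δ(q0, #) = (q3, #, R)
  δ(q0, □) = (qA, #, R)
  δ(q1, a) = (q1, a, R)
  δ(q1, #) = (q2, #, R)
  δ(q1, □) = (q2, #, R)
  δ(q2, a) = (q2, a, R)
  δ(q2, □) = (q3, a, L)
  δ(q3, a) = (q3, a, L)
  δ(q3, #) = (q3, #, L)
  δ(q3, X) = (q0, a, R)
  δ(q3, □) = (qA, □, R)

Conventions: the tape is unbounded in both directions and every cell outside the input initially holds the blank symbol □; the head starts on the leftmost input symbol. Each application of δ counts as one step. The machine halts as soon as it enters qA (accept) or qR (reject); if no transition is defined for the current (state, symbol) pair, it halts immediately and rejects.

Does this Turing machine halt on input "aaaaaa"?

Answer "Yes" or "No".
Trace (configuration after each step, as tape_left[state]tape_right with head position):
Step 0: [q0]aaaaaa (head at position 0)
Step 1: X[q1]aaaaa (head 1)
Step 2: Xa[q1]aaaa (head 2)
Step 3: Xaa[q1]aaa (head 3)
Step 4: Xaaa[q1]aa (head 4)
Step 5: Xaaaa[q1]a (head 5)
Step 6: Xaaaaa[q1]□ (head 6)
Step 7: Xaaaaa#[q2]□ (head 7)
Step 8: Xaaaaa[q3]#a (head 6)
Step 9: Xaaaa[q3]a#a (head 5)
Step 10: Xaaa[q3]aa#a (head 4)
Step 11: Xaa[q3]aaa#a (head 3)
Step 12: Xa[q3]aaaa#a (head 2)
Step 13: X[q3]aaaaa#a (head 1)
Step 14: [q3]Xaaaaa#a (head 0)
Step 15: a[q0]aaaaa#a (head 1)
Step 16: aX[q1]aaaa#a (head 2)
Step 17: aXa[q1]aaa#a (head 3)
Step 18: aXaa[q1]aa#a (head 4)
Step 19: aXaaa[q1]a#a (head 5)
Step 20: aXaaaa[q1]#a (head 6)
Step 21: aXaaaa#[q2]a (head 7)
Step 22: aXaaaa#a[q2]□ (head 8)
Step 23: aXaaaa#[q3]aa (head 7)
Step 24: aXaaaa[q3]#aa (head 6)
Step 25: aXaaa[q3]a#aa (head 5)
Step 26: aXaa[q3]aa#aa (head 4)
Step 27: aXa[q3]aaa#aa (head 3)
Step 28: aX[q3]aaaa#aa (head 2)
Step 29: a[q3]Xaaaa#aa (head 1)
Step 30: aa[q0]aaaa#aa (head 2)
Step 31: aaX[q1]aaa#aa (head 3)
Step 32: aaXa[q1]aa#aa (head 4)
Step 33: aaXaa[q1]a#aa (head 5)
Step 34: aaXaaa[q1]#aa (head 6)
Step 35: aaXaaa#[q2]aa (head 7)
Step 36: aaXaaa#a[q2]a (head 8)
Step 37: aaXaaa#aa[q2]□ (head 9)
Step 38: aaXaaa#a[q3]aa (head 8)
Step 39: aaXaaa#[q3]aaa (head 7)
Step 40: aaXaaa[q3]#aaa (head 6)
Step 41: aaXaa[q3]a#aaa (head 5)
Step 42: aaXa[q3]aa#aaa (head 4)
Step 43: aaX[q3]aaa#aaa (head 3)
Step 44: aa[q3]Xaaa#aaa (head 2)
Step 45: aaa[q0]aaa#aaa (head 3)
Step 46: aaaX[q1]aa#aaa (head 4)
Step 47: aaaXa[q1]a#aaa (head 5)
Step 48: aaaXaa[q1]#aaa (head 6)
Step 49: aaaXaa#[q2]aaa (head 7)
Step 50: aaaXaa#a[q2]aa (head 8)
Step 51: aaaXaa#aa[q2]a (head 9)
Step 52: aaaXaa#aaa[q2]□ (head 10)
Step 53: aaaXaa#aa[q3]aa (head 9)
Step 54: aaaXaa#a[q3]aaa (head 8)
Step 55: aaaXaa#[q3]aaaa (head 7)
Step 56: aaaXaa[q3]#aaaa (head 6)
Step 57: aaaXa[q3]a#aaaa (head 5)
Step 58: aaaX[q3]aa#aaaa (head 4)
Step 59: aaa[q3]Xaa#aaaa (head 3)
Step 60: aaaa[q0]aa#aaaa (head 4)
Step 61: aaaaX[q1]a#aaaa (head 5)
Step 62: aaaaXa[q1]#aaaa (head 6)
Step 63: aaaaXa#[q2]aaaa (head 7)
Step 64: aaaaXa#a[q2]aaa (head 8)
Step 65: aaaaXa#aa[q2]aa (head 9)
Step 66: aaaaXa#aaa[q2]a (head 10)
Step 67: aaaaXa#aaaa[q2]□ (head 11)
Step 68: aaaaXa#aaa[q3]aa (head 10)
Step 69: aaaaXa#aa[q3]aaa (head 9)
Step 70: aaaaXa#a[q3]aaaa (head 8)
Step 71: aaaaXa#[q3]aaaaa (head 7)
Step 72: aaaaXa[q3]#aaaaa (head 6)
Step 73: aaaaX[q3]a#aaaaa (head 5)
Step 74: aaaa[q3]Xa#aaaaa (head 4)
Step 75: aaaaa[q0]a#aaaaa (head 5)
Step 76: aaaaaX[q1]#aaaaa (head 6)
Step 77: aaaaaX#[q2]aaaaa (head 7)
Step 78: aaaaaX#a[q2]aaaa (head 8)
Step 79: aaaaaX#aa[q2]aaa (head 9)
Step 80: aaaaaX#aaa[q2]aa (head 10)
Step 81: aaaaaX#aaaa[q2]a (head 11)
Step 82: aaaaaX#aaaaa[q2]□ (head 12)
Step 83: aaaaaX#aaaa[q3]aa (head 11)
Step 84: aaaaaX#aaa[q3]aaa (head 10)
Step 85: aaaaaX#aa[q3]aaaa (head 9)
Step 86: aaaaaX#a[q3]aaaaa (head 8)
Step 87: aaaaaX#[q3]aaaaaa (head 7)
Step 88: aaaaaX[q3]#aaaaaa (head 6)
Step 89: aaaaa[q3]X#aaaaaa (head 5)
Step 90: aaaaaa[q0]#aaaaaa (head 6)
Step 91: aaaaaa#[q3]aaaaaa (head 7)
Step 92: aaaaaa[q3]#aaaaaa (head 6)
Step 93: aaaaa[q3]a#aaaaaa (head 5)
Step 94: aaaa[q3]aa#aaaaaa (head 4)
Step 95: aaa[q3]aaa#aaaaaa (head 3)
Step 96: aa[q3]aaaa#aaaaaa (head 2)
Step 97: a[q3]aaaaa#aaaaaa (head 1)
Step 98: [q3]aaaaaa#aaaaaa (head 0)
Step 99: [q3]□aaaaaa#aaaaaa (head -1)
Step 100: □[qA]aaaaaa#aaaaaa (head 0)
The machine is in qA, so it halts and accepts.
It halts after 100 steps.

Final answer: Yes - halts after 100 steps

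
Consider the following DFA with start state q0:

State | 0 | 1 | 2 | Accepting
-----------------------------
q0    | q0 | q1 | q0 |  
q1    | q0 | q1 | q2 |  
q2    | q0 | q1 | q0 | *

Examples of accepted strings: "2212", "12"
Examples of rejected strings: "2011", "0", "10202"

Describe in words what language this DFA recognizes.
strings over {0,1,2} ending with '12'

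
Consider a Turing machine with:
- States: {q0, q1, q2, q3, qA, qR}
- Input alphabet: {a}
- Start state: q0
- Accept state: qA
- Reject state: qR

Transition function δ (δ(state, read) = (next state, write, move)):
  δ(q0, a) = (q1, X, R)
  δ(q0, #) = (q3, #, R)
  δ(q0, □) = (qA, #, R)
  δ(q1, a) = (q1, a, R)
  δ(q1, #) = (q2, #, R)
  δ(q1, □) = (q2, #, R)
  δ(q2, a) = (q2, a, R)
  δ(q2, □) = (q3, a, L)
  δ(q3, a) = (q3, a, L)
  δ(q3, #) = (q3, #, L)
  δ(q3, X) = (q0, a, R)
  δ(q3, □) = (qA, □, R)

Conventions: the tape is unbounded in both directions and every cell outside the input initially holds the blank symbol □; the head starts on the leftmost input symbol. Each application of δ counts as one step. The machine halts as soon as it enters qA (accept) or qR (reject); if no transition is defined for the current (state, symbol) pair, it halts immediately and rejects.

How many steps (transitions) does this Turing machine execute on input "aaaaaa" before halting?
Trace (configuration after each step, as tape_left[state]tape_right with head position):
Step 0: [q0]aaaaaa (head at position 0)
Step 1: X[q1]aaaaa (head 1)
Step 2: Xa[q1]aaaa (head 2)
Step 3: Xaa[q1]aaa (head 3)
Step 4: Xaaa[q1]aa (head 4)
Step 5: Xaaaa[q1]a (head 5)
Step 6: Xaaaaa[q1]□ (head 6)
Step 7: Xaaaaa#[q2]□ (head 7)
Step 8: Xaaaaa[q3]#a (head 6)
Step 9: Xaaaa[q3]a#a (head 5)
Step 10: Xaaa[q3]aa#a (head 4)
Step 11: Xaa[q3]aaa#a (head 3)
Step 12: Xa[q3]aaaa#a (head 2)
Step 13: X[q3]aaaaa#a (head 1)
Step 14: [q3]Xaaaaa#a (head 0)
Step 15: a[q0]aaaaa#a (head 1)
Step 16: aX[q1]aaaa#a (head 2)
Step 17: aXa[q1]aaa#a (head 3)
Step 18: aXaa[q1]aa#a (head 4)
Step 19: aXaaa[q1]a#a (head 5)
Step 20: aXaaaa[q1]#a (head 6)
Step 21: aXaaaa#[q2]a (head 7)
Step 22: aXaaaa#a[q2]□ (head 8)
Step 23: aXaaaa#[q3]aa (head 7)
Step 24: aXaaaa[q3]#aa (head 6)
Step 25: aXaaa[q3]a#aa (head 5)
Step 26: aXaa[q3]aa#aa (head 4)
Step 27: aXa[q3]aaa#aa (head 3)
Step 28: aX[q3]aaaa#aa (head 2)
Step 29: a[q3]Xaaaa#aa (head 1)
Step 30: aa[q0]aaaa#aa (head 2)
Step 31: aaX[q1]aaa#aa (head 3)
Step 32: aaXa[q1]aa#aa (head 4)
Step 33: aaXaa[q1]a#aa (head 5)
Step 34: aaXaaa[q1]#aa (head 6)
Step 35: aaXaaa#[q2]aa (head 7)
Step 36: aaXaaa#a[q2]a (head 8)
Step 37: aaXaaa#aa[q2]□ (head 9)
Step 38: aaXaaa#a[q3]aa (head 8)
Step 39: aaXaaa#[q3]aaa (head 7)
Step 40: aaXaaa[q3]#aaa (head 6)
Step 41: aaXaa[q3]a#aaa (head 5)
Step 42: aaXa[q3]aa#aaa (head 4)
Step 43: aaX[q3]aaa#aaa (head 3)
Step 44: aa[q3]Xaaa#aaa (head 2)
Step 45: aaa[q0]aaa#aaa (head 3)
Step 46: aaaX[q1]aa#aaa (head 4)
Step 47: aaaXa[q1]a#aaa (head 5)
Step 48: aaaXaa[q1]#aaa (head 6)
Step 49: aaaXaa#[q2]aaa (head 7)
Step 50: aaaXaa#a[q2]aa (head 8)
Step 51: aaaXaa#aa[q2]a (head 9)
Step 52: aaaXaa#aaa[q2]□ (head 10)
Step 53: aaaXaa#aa[q3]aa (head 9)
Step 54: aaaXaa#a[q3]aaa (head 8)
Step 55: aaaXaa#[q3]aaaa (head 7)
Step 56: aaaXaa[q3]#aaaa (head 6)
Step 57: aaaXa[q3]a#aaaa (head 5)
Step 58: aaaX[q3]aa#aaaa (head 4)
Step 59: aaa[q3]Xaa#aaaa (head 3)
Step 60: aaaa[q0]aa#aaaa (head 4)
Step 61: aaaaX[q1]a#aaaa (head 5)
Step 62: aaaaXa[q1]#aaaa (head 6)
Step 63: aaaaXa#[q2]aaaa (head 7)
Step 64: aaaaXa#a[q2]aaa (head 8)
Step 65: aaaaXa#aa[q2]aa (head 9)
Step 66: aaaaXa#aaa[q2]a (head 10)
Step 67: aaaaXa#aaaa[q2]□ (head 11)
Step 68: aaaaXa#aaa[q3]aa (head 10)
Step 69: aaaaXa#aa[q3]aaa (head 9)
Step 70: aaaaXa#a[q3]aaaa (head 8)
Step 71: aaaaXa#[q3]aaaaa (head 7)
Step 72: aaaaXa[q3]#aaaaa (head 6)
Step 73: aaaaX[q3]a#aaaaa (head 5)
Step 74: aaaa[q3]Xa#aaaaa (head 4)
Step 75: aaaaa[q0]a#aaaaa (head 5)
Step 76: aaaaaX[q1]#aaaaa (head 6)
Step 77: aaaaaX#[q2]aaaaa (head 7)
Step 78: aaaaaX#a[q2]aaaa (head 8)
Step 79: aaaaaX#aa[q2]aaa (head 9)
Step 80: aaaaaX#aaa[q2]aa (head 10)
Step 81: aaaaaX#aaaa[q2]a (head 11)
Step 82: aaaaaX#aaaaa[q2]□ (head 12)
Step 83: aaaaaX#aaaa[q3]aa (head 11)
Step 84: aaaaaX#aaa[q3]aaa (head 10)
Step 85: aaaaaX#aa[q3]aaaa (head 9)
Step 86: aaaaaX#a[q3]aaaaa (head 8)
Step 87: aaaaaX#[q3]aaaaaa (head 7)
Step 88: aaaaaX[q3]#aaaaaa (head 6)
Step 89: aaaaa[q3]X#aaaaaa (head 5)
Step 90: aaaaaa[q0]#aaaaaa (head 6)
Step 91: aaaaaa#[q3]aaaaaa (head 7)
Step 92: aaaaaa[q3]#aaaaaa (head 6)
Step 93: aaaaa[q3]a#aaaaaa (head 5)
Step 94: aaaa[q3]aa#aaaaaa (head 4)
Step 95: aaa[q3]aaa#aaaaaa (head 3)
Step 96: aa[q3]aaaa#aaaaaa (head 2)
Step 97: a[q3]aaaaa#aaaaaa (head 1)
Step 98: [q3]aaaaaa#aaaaaa (head 0)
Step 99: [q3]□aaaaaa#aaaaaa (head -1)
Step 100: □[qA]aaaaaa#aaaaaa (head 0)
The machine is in qA, so it halts and accepts.
Number of transitions executed: 100.

Final answer: 100 steps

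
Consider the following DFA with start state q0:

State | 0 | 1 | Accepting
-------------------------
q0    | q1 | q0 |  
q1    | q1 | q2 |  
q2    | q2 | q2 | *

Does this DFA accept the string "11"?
Start in q0.
Read '1': q0 → q0
Read '1': q0 → q0
Final state q0 is not accepting, so the string is rejected.

Final answer: No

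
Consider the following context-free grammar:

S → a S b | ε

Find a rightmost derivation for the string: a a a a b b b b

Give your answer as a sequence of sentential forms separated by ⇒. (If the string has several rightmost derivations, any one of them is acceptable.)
Start with S.
Step 1: the rightmost non-terminal is S; apply S → a S b:  a S b
Step 2: the rightmost non-terminal is S; apply S → a S b:  a a S b b
Step 3: the rightmost non-terminal is S; apply S → a S b:  a a a S b b b
Step 4: the rightmost non-terminal is S; apply S → a S b:  a a a a S b b b b
Step 5: the rightmost non-terminal is S; apply S → ε:  a a a a b b b b

Final answer: S ⇒ a S b ⇒ a a S b b ⇒ a a a S b b b ⇒ a a a a S b b b b ⇒ a a a a b b b b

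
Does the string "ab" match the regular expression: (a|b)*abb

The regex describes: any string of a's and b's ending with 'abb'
No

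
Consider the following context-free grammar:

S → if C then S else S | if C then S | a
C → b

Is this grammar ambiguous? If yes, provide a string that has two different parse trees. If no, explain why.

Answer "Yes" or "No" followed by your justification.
The 'dangling else' can attach to either if. Two leftmost derivations of  if b then if b then a else a:
  (1) S ⇒ if C then S else S ⇒ if b then S else S ⇒ if b then if C then S else S ⇒ if b then if b then S else S ⇒ if b then if b then a else S ⇒ if b then if b then a else a   (else belongs to the outer if)
  (2) S ⇒ if C then S ⇒ if b then S ⇒ if b then if C then S else S ⇒ if b then if b then S else S ⇒ if b then if b then a else S ⇒ if b then if b then a else a   (else belongs to the inner if)
Two distinct parse trees for the same string, so the grammar is ambiguous.

Final answer: Yes - the string 'if b then if b then a else a' has two distinct leftmost derivations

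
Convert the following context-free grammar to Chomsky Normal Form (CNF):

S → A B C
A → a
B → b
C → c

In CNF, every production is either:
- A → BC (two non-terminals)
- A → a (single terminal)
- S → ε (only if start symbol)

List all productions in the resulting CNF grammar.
The grammar has no ε-productions or unit productions to eliminate.
A → a is already in CNF (single terminal) – keep it.
B → b is already in CNF (single terminal) – keep it.
C → c is already in CNF (single terminal) – keep it.
S → A B C has 3 symbols on the right: break it into binary productions S → A X0, X0 → B C.
Resulting CNF grammar (5 productions): A → a; B → b; C → c; S → A X0; X0 → B C

Final answer: A → a; B → b; C → c; S → A X0; X0 → B C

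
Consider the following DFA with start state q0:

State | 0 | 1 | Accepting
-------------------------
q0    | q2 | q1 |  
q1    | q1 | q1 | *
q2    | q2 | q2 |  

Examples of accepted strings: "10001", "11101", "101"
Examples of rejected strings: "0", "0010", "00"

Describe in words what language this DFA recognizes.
non-empty binary strings starting with 1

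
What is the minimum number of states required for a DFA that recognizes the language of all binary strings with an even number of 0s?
Language: binary strings with an even number of 0s
Lower bound (Myhill–Nerode): the prefixes ε, 0 are pairwise distinguishable:
  ε vs 0: suffix ε distinguishes them (ε has zero 0s (accepted), 0 has one 0 (rejected))
So any DFA needs at least 2 states.
Upper bound: a DFA with 2 states exists (one state per class above).
Minimum states: 2

Final answer: 2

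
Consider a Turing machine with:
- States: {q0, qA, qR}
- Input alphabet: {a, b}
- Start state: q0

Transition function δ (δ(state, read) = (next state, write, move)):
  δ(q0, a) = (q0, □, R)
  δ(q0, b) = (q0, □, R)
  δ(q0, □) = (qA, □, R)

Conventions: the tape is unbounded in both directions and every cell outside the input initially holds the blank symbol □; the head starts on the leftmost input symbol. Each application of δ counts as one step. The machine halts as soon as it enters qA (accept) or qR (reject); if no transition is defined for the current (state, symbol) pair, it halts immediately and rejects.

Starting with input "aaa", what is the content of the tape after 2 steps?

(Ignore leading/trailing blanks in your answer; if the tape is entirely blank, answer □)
Step 0: [q0]aaa (head at position 0)
Step 1: δ(q0, a) = (q0, □, R)  ⊢  □[q0]aa (head at position 1)
Step 2: δ(q0, a) = (q0, □, R)  ⊢  □□[q0]a (head at position 2)
Tape after 2 steps (ignoring surrounding blanks): a

Final answer: Tape: a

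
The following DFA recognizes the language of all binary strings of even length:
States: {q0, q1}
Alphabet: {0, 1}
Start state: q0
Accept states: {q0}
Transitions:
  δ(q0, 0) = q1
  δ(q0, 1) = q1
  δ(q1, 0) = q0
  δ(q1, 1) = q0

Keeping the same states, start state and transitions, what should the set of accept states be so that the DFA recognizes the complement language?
The DFA is complete (every state has a transition on every symbol), so the complement
is recognized by the same DFA with accepting and non-accepting states swapped.
Original accept states: {q0}
Complement accept states = All states - Original accept states
= {q0, q1} - {q0}
= {q1}
Complement language: strings of ODD length

Final answer: {q1}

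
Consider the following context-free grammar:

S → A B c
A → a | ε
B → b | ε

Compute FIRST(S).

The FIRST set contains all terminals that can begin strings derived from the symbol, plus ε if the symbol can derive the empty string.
FIRST(A) = {a, ε} (A → a | ε) and FIRST(B) = {b, ε} (B → b | ε).
For S → A B c: add FIRST(A) minus ε = {a}; A is nullable, so also add FIRST(B) minus ε = {b}; B is nullable too, so also add FIRST(c) = {c}. The terminal c is never erased, so S is not nullable and ε is not included.
FIRST(S) = {a, b, c}.

Final answer: {a, b, c}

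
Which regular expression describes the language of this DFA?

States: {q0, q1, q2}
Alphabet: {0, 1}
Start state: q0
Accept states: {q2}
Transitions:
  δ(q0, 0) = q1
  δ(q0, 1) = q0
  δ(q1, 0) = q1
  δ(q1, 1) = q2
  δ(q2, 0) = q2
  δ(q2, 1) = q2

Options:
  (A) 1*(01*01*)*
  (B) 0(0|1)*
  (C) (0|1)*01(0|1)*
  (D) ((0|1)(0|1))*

Testing sample strings against the DFA:
  '0000' -> rejected
  '00' -> rejected
  '10111' -> accepted
  '01' -> accepted
Checking each option for a counterexample:
  (A) 1*(01*01*)*: ε is rejected by the DFA but matches the regex → eliminated
  (B) 0(0|1)*: '0' is rejected by the DFA but matches the regex → eliminated
  (C) (0|1)*01(0|1)*: agrees with the DFA on all strings of length ≤ 4
  (D) ((0|1)(0|1))*: ε is rejected by the DFA but matches the regex → eliminated
Only (C) (0|1)*01(0|1)* is consistent with the DFA.

Final answer: (C) (0|1)*01(0|1)*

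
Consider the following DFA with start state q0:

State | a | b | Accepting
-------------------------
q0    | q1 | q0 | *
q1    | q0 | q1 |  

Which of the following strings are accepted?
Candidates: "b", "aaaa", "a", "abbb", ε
"b": q0 → q0; q0 is accepting → accepted
"aaaa": q0 → q1 → q0 → q1 → q0; q0 is accepting → accepted
"a": q0 → q1; q1 is not accepting → rejected
"abbb": q0 → q1 → q1 → q1 → q1; q1 is not accepting → rejected
ε: q0; q0 is accepting → accepted

Final answer: "b", "aaaa", ε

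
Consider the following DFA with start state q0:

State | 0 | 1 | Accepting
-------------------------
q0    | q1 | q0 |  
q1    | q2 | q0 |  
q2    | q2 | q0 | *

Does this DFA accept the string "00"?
Start in q0.
Read '0': q0 → q1
Read '0': q1 → q2
Final state q2 is accepting, so the string is accepted.

Final answer: Yes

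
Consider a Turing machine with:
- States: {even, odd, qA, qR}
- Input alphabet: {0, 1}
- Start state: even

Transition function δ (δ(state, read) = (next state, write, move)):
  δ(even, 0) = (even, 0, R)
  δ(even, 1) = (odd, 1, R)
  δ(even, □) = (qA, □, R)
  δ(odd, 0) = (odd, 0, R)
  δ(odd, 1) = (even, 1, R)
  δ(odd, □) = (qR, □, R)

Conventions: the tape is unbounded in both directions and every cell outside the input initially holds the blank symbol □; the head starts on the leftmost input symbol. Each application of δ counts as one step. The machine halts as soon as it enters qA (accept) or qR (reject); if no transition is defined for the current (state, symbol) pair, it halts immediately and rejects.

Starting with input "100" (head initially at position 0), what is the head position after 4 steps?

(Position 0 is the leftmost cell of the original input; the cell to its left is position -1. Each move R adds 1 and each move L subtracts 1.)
Step 0: [even]100 (head at position 0)
Step 1: δ(even, 1) = (odd, 1, R)  ⊢  1[odd]00 (head at position 1)
Step 2: δ(odd, 0) = (odd, 0, R)  ⊢  10[odd]0 (head at position 2)
Step 3: δ(odd, 0) = (odd, 0, R)  ⊢  100[odd]□ (head at position 3)
Step 4: δ(odd, □) = (qR, □, R)  ⊢  100□[qR]□ (head at position 4)
Head position after 4 steps: 4

Final answer: Position 4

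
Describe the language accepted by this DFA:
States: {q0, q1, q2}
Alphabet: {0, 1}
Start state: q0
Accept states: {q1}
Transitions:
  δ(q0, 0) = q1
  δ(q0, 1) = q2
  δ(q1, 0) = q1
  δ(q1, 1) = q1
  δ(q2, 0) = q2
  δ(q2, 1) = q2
Analyzing the DFA structure:
Start state: q0
Accept states: {q1}
Interpreting what each state remembers (checking against the transitions):
  q0: nothing has been read yet
  q1: the first symbol was 0
  q2: the first symbol was 1 (trap state)
  δ(q0, 0): in q0 (nothing has been read yet), after reading 0 we have: the first symbol was 0 → q1
  δ(q0, 1): in q0 (nothing has been read yet), after reading 1 we have: the first symbol was 1 (trap state) → q2
  δ(q1, 0): in q1 (the first symbol was 0), after reading 0 we have: the first symbol was 0 → q1
  δ(q1, 1): in q1 (the first symbol was 0), after reading 1 we have: the first symbol was 0 → q1
  δ(q2, 0): in q2 (the first symbol was 1 (trap state)), after reading 0 we have: the first symbol was 1 (trap state) → q2
  δ(q2, 1): in q2 (the first symbol was 1 (trap state)), after reading 1 we have: the first symbol was 1 (trap state) → q2
A string is accepted iff it ends in {q1}, i.e. the first symbol was 0.
Language: All binary strings starting with 0

Final answer: All binary strings starting with 0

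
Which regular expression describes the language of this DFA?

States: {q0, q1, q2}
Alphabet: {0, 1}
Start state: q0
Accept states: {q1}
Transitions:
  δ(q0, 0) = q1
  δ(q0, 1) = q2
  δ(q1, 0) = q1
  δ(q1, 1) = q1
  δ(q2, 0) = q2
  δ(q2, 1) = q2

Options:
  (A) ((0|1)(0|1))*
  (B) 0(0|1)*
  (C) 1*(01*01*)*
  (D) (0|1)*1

Testing sample strings against the DFA:
  '1001' -> rejected
  '11101' -> rejected
  '11010' -> rejected
  '1010' -> rejected
Checking each option for a counterexample:
  (A) ((0|1)(0|1))*: ε is rejected by the DFA but matches the regex → eliminated
  (B) 0(0|1)*: agrees with the DFA on all strings of length ≤ 4
  (C) 1*(01*01*)*: ε is rejected by the DFA but matches the regex → eliminated
  (D) (0|1)*1: '0' is accepted by the DFA but does not match the regex → eliminated
Only (B) 0(0|1)* is consistent with the DFA.

Final answer: (B) 0(0|1)*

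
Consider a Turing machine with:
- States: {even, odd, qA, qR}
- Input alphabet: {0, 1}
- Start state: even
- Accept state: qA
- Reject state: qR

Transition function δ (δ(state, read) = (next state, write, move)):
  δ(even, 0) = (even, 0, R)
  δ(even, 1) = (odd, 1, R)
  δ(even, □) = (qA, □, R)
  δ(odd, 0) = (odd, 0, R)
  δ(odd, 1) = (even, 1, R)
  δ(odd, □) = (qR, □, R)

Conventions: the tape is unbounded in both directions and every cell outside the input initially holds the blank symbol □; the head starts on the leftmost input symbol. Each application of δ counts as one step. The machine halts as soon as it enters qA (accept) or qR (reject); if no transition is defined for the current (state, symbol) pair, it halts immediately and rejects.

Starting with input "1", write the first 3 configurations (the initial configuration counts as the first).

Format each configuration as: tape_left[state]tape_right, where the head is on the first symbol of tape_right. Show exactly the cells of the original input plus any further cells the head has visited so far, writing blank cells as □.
Step 0: [even]1 (head at position 0)
Step 1: δ(even, 1) = (odd, 1, R)  ⊢  1[odd]□ (head at position 1)
Step 2: δ(odd, □) = (qR, □, R)  ⊢  1□[qR]□ (head at position 2)

Final answer: [even]1 ⊢ 1[odd]□ ⊢ 1□[qR]□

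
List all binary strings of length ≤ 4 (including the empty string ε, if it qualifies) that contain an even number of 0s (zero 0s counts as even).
Checking every binary string of length 0 to 4:
  Length 0: accepted: ε | rejected: (none)
  Length 1: accepted: 1 | rejected: 0
  Length 2: accepted: 00, 11 | rejected: 01, 10
  Length 3: accepted: 001, 010, 100, 111 | rejected: 000, 011, 101, 110
  Length 4: accepted: 0000, 0011, 0101, 0110, 1001, 1010, 1100, 1111 | rejected: 0001, 0010, 0100, 0111, 1000, 1011, 1101, 1110
Total: 16 string(s).

Final answer: ε, 1, 00, 11, 001, 010, 100, 111, 0000, 0011, 0101, 0110, 1001, 1010, 1100, 1111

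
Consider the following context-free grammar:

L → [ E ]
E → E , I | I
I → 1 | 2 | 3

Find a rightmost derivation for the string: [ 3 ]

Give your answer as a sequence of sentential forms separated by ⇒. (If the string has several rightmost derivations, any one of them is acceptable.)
Start with L.
Step 1: the rightmost non-terminal is L; apply L → [ E ]:  [ E ]
Step 2: the rightmost non-terminal is E; apply E → I:  [ I ]
Step 3: the rightmost non-terminal is I; apply I → 3:  [ 3 ]

Final answer: L ⇒ [ E ] ⇒ [ I ] ⇒ [ 3 ]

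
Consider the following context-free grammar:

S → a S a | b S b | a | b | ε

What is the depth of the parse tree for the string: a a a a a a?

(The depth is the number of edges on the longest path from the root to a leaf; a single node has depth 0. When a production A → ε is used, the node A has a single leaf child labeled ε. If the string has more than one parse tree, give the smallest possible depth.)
The string has even length 6, so its (unique) parse tree peels off matching outer symbols: S → a S a, S → a S a, S → a S a, and finally S → ε for the empty middle.
The S nodes are at depths 0..3; the ε leaf under the innermost S is at depth 4 (terminal leaves are at depths 1..3).
Depth = 4.

Final answer: 4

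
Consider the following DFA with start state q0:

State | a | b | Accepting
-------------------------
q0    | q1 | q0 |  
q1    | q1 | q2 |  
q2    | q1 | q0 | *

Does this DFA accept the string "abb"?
Start in q0.
Read 'a': q0 → q1
Read 'b': q1 → q2
Read 'b': q2 → q0
Final state q0 is not accepting, so the string is rejected.

Final answer: No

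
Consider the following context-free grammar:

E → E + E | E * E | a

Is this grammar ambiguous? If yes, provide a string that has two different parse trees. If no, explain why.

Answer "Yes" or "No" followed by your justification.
Two different leftmost derivations of a + a * a:
  (1) E ⇒ E + E ⇒ a + E ⇒ a + E * E ⇒ a + a * E ⇒ a + a * a   (tree groups a + (a * a))
  (2) E ⇒ E * E ⇒ E + E * E ⇒ a + E * E ⇒ a + a * E ⇒ a + a * a   (tree groups (a + a) * a)
Two distinct leftmost derivations = two distinct parse trees, so the grammar is ambiguous.

Final answer: Yes - the string 'a + a * a' has two distinct leftmost derivations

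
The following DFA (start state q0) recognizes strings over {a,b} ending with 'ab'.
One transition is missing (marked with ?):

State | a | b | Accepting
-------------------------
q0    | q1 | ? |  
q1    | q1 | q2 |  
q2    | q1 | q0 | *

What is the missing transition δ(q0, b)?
q0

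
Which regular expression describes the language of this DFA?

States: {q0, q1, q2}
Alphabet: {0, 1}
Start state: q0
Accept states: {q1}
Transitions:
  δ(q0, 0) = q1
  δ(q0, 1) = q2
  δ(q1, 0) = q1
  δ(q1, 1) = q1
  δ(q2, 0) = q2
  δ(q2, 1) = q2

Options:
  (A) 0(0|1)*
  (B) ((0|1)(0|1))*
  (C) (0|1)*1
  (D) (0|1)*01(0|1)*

Testing sample strings against the DFA:
  '1011' -> rejected
  '0101' -> accepted
  '11' -> rejected
  '11' -> rejected
Checking each option for a counterexample:
  (A) 0(0|1)*: agrees with the DFA on all strings of length ≤ 4
  (B) ((0|1)(0|1))*: ε is rejected by the DFA but matches the regex → eliminated
  (C) (0|1)*1: '0' is accepted by the DFA but does not match the regex → eliminated
  (D) (0|1)*01(0|1)*: '0' is accepted by the DFA but does not match the regex → eliminated
Only (A) 0(0|1)* is consistent with the DFA.

Final answer: (A) 0(0|1)*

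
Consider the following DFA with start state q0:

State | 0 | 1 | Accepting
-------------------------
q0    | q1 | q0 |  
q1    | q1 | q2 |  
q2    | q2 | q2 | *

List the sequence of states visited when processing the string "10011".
q0 → q0 → q1 → q1 → q2 → q2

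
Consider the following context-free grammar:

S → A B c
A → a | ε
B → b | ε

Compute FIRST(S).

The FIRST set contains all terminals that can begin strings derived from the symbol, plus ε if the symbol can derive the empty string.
FIRST(A) = {a, ε} (A → a | ε) and FIRST(B) = {b, ε} (B → b | ε).
For S → A B c: add FIRST(A) minus ε = {a}; A is nullable, so also add FIRST(B) minus ε = {b}; B is nullable too, so also add FIRST(c) = {c}. The terminal c is never erased, so S is not nullable and ε is not included.
FIRST(S) = {a, b, c}.

Final answer: {a, b, c}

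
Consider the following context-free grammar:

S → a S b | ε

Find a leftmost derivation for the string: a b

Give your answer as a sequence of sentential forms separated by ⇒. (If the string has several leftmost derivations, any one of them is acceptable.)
Start with S.
Step 1: the leftmost non-terminal is S; apply S → a S b:  a S b
Step 2: the leftmost non-terminal is S; apply S → ε:  a b

Final answer: S ⇒ a S b ⇒ a b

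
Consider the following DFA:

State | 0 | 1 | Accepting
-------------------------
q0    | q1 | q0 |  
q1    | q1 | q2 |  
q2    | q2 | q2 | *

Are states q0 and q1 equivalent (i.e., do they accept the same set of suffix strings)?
Try the suffix "1".
From q0: q0 → q0 — not accepting.
From q1: q1 → q2 — accepting.
The two states disagree on this suffix, so they are not equivalent.

Final answer: No. Distinguishing string: "1" - accepted from q1 but not from q0.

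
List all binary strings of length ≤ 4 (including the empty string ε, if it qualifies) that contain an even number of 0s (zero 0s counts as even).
Checking every binary string of length 0 to 4:
  Length 0: accepted: ε | rejected: (none)
  Length 1: accepted: 1 | rejected: 0
  Length 2: accepted: 00, 11 | rejected: 01, 10
  Length 3: accepted: 001, 010, 100, 111 | rejected: 000, 011, 101, 110
  Length 4: accepted: 0000, 0011, 0101, 0110, 1001, 1010, 1100, 1111 | rejected: 0001, 0010, 0100, 0111, 1000, 1011, 1101, 1110
Total: 16 string(s).

Final answer: ε, 1, 00, 11, 001, 010, 100, 111, 0000, 0011, 0101, 0110, 1001, 1010, 1100, 1111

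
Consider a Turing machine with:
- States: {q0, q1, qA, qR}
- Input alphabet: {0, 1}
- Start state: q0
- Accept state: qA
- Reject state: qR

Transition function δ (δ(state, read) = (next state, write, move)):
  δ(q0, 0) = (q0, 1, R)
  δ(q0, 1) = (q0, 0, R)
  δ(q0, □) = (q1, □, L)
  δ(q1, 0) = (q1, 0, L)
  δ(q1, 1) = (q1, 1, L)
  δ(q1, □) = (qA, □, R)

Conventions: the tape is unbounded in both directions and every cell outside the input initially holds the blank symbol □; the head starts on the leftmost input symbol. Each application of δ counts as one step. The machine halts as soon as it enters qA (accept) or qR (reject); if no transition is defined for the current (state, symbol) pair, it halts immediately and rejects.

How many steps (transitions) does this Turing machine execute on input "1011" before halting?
Step 0: [q0]1011 (head at position 0)
Step 1: δ(q0, 1) = (q0, 0, R)  ⊢  0[q0]011 (head at position 1)
Step 2: δ(q0, 0) = (q0, 1, R)  ⊢  01[q0]11 (head at position 2)
Step 3: δ(q0, 1) = (q0, 0, R)  ⊢  010[q0]1 (head at position 3)
Step 4: δ(q0, 1) = (q0, 0, R)  ⊢  0100[q0]□ (head at position 4)
Step 5: δ(q0, □) = (q1, □, L)  ⊢  010[q1]0□ (head at position 3)
Step 6: δ(q1, 0) = (q1, 0, L)  ⊢  01[q1]00□ (head at position 2)
Step 7: δ(q1, 0) = (q1, 0, L)  ⊢  0[q1]100□ (head at position 1)
Step 8: δ(q1, 1) = (q1, 1, L)  ⊢  [q1]0100□ (head at position 0)
Step 9: δ(q1, 0) = (q1, 0, L)  ⊢  [q1]□0100□ (head at position -1)
Step 10: δ(q1, □) = (qA, □, R)  ⊢  □[qA]0100□ (head at position 0)
The machine is in qA, so it halts and accepts.
Number of transitions executed: 10.

Final answer: 10 steps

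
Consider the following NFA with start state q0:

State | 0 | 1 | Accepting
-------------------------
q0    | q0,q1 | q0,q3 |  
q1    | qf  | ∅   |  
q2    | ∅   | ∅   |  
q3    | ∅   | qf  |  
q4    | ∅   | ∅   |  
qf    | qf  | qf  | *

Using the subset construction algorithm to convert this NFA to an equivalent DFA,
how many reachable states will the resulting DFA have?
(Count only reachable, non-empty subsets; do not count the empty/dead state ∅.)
Start subset: {q0}
{q0}: on 0 → {q0, q1}, on 1 → {q0, q3}
{q0, q1}: on 0 → {q0, q1, qf}, on 1 → {q0, q3}
{q0, q3}: on 0 → {q0, q1}, on 1 → {q0, q3, qf}
{q0, q1, qf}: on 0 → {q0, q1, qf}, on 1 → {q0, q3, qf}
{q0, q3, qf}: on 0 → {q0, q1, qf}, on 1 → {q0, q3, qf}
Reachable non-empty subsets: {q0}, {q0, q1}, {q0, q3}, {q0, q1, qf}, {q0, q3, qf} — 5 in total.

Final answer: 5 states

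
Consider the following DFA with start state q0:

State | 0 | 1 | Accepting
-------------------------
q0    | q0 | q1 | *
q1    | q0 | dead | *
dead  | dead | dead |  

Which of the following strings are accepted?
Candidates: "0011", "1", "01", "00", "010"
"0011": q0 → q0 → q0 → q1 → dead; dead is not accepting → rejected
"1": q0 → q1; q1 is accepting → accepted
"01": q0 → q0 → q1; q1 is accepting → accepted
"00": q0 → q0 → q0; q0 is accepting → accepted
"010": q0 → q0 → q1 → q0; q0 is accepting → accepted

Final answer: "1", "01", "00", "010"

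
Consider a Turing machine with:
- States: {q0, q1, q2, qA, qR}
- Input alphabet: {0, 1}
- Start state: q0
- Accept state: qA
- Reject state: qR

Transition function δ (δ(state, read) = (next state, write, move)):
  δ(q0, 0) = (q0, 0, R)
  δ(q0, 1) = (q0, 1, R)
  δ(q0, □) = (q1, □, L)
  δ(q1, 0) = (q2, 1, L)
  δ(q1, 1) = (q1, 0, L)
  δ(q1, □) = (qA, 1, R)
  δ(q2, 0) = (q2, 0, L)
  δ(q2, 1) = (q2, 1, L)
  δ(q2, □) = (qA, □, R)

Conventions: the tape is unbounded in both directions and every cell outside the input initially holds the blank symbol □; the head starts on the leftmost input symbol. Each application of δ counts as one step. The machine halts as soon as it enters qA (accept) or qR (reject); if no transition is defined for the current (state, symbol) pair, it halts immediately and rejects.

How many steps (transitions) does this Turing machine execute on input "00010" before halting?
Step 0: [q0]00010 (head at position 0)
Step 1: δ(q0, 0) = (q0, 0, R)  ⊢  0[q0]0010 (head at position 1)
Step 2: δ(q0, 0) = (q0, 0, R)  ⊢  00[q0]010 (head at position 2)
Step 3: δ(q0, 0) = (q0, 0, R)  ⊢  000[q0]10 (head at position 3)
Step 4: δ(q0, 1) = (q0, 1, R)  ⊢  0001[q0]0 (head at position 4)
Step 5: δ(q0, 0) = (q0, 0, R)  ⊢  00010[q0]□ (head at position 5)
Step 6: δ(q0, □) = (q1, □, L)  ⊢  0001[q1]0□ (head at position 4)
Step 7: δ(q1, 0) = (q2, 1, L)  ⊢  000[q2]11□ (head at position 3)
Step 8: δ(q2, 1) = (q2, 1, L)  ⊢  00[q2]011□ (head at position 2)
Step 9: δ(q2, 0) = (q2, 0, L)  ⊢  0[q2]0011□ (head at position 1)
Step 10: δ(q2, 0) = (q2, 0, L)  ⊢  [q2]00011□ (head at position 0)
Step 11: δ(q2, 0) = (q2, 0, L)  ⊢  [q2]□00011□ (head at position -1)
Step 12: δ(q2, □) = (qA, □, R)  ⊢  □[qA]00011□ (head at position 0)
The machine is in qA, so it halts and accepts.
Number of transitions executed: 12.

Final answer: 12 steps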